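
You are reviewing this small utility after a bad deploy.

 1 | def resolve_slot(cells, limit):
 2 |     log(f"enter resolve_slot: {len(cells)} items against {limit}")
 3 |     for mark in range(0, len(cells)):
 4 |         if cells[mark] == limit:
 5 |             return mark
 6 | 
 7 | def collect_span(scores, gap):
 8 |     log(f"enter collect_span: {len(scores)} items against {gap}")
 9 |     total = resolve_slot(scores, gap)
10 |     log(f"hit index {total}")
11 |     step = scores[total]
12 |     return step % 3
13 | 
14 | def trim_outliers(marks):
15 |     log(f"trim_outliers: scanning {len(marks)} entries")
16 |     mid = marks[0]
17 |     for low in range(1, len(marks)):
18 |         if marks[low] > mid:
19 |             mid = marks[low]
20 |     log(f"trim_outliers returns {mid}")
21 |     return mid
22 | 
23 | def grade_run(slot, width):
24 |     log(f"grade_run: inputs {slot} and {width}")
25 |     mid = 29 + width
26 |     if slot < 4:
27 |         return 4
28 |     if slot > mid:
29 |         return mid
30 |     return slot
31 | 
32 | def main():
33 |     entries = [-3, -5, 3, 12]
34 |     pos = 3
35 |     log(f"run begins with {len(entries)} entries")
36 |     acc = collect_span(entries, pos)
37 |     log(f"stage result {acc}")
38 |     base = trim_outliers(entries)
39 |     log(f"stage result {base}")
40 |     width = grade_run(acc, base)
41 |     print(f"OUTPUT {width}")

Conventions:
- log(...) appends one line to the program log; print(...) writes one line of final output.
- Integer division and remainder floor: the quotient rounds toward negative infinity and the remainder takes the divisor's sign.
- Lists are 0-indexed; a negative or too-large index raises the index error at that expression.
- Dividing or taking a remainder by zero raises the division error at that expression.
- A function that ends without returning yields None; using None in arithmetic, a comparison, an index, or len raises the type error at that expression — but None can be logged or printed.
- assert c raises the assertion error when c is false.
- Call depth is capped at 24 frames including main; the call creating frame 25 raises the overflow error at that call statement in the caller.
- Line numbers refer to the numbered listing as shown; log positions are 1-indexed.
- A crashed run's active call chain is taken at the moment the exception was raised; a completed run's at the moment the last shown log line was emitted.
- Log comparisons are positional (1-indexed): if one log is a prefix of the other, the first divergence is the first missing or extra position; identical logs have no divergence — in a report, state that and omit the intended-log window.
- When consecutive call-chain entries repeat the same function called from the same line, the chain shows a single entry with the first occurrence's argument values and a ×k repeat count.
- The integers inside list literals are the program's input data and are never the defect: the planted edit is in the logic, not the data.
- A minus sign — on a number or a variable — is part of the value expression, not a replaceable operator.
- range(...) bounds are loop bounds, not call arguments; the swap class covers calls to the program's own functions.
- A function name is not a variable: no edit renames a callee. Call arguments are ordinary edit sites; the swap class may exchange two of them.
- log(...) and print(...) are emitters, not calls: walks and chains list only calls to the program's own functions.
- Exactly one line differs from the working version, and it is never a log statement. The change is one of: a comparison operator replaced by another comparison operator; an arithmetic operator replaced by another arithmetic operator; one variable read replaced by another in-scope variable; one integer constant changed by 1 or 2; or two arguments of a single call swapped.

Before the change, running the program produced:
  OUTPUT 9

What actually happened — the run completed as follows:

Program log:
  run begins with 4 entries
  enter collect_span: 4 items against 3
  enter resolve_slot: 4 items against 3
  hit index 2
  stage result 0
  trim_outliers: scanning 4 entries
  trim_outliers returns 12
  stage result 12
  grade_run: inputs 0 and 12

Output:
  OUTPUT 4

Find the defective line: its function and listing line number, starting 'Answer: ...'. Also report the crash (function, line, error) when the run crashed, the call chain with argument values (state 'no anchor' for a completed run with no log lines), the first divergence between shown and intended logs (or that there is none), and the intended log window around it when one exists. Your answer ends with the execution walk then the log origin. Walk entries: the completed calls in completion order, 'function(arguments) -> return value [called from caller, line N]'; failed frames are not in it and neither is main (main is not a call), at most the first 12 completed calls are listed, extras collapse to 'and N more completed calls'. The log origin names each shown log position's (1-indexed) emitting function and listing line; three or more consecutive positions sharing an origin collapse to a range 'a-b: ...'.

Answer: the defect is in collect_span at line 12.
Key observation: The log first diverges at position 5: the faulty run prints 'stage result 0' where the working version prints 'stage result 9'.
Call chain: main -> grade_run(0, 12) (called at line 40).
First divergence: at position 5 the run shows 'stage result 0' where the working version logs 'stage result 9'.
Intended log window:
  3: enter resolve_slot: 4 items against 3
  4: hit index 2
  5: stage result 9
  6: trim_outliers: scanning 4 entries
Execution walk:
  resolve_slot([-3, -5, 3, 12], 3) -> 2  [called from collect_span, line 9]
  collect_span([-3, -5, 3, 12], 3) -> 0  [called from main, line 36]
  trim_outliers([-3, -5, 3, 12]) -> 12  [called from main, line 38]
  grade_run(0, 12) -> 4  [called from main, line 40]
Log origin:
  1: logged in main at line 35
  2: logged in collect_span at line 8
  3: logged in resolve_slot at line 2
  4: logged in collect_span at line 10
  5: logged in main at line 37
  6: logged in trim_outliers at line 15
  7: logged in trim_outliers at line 20
  8: logged in main at line 39
  9: logged in grade_run at line 24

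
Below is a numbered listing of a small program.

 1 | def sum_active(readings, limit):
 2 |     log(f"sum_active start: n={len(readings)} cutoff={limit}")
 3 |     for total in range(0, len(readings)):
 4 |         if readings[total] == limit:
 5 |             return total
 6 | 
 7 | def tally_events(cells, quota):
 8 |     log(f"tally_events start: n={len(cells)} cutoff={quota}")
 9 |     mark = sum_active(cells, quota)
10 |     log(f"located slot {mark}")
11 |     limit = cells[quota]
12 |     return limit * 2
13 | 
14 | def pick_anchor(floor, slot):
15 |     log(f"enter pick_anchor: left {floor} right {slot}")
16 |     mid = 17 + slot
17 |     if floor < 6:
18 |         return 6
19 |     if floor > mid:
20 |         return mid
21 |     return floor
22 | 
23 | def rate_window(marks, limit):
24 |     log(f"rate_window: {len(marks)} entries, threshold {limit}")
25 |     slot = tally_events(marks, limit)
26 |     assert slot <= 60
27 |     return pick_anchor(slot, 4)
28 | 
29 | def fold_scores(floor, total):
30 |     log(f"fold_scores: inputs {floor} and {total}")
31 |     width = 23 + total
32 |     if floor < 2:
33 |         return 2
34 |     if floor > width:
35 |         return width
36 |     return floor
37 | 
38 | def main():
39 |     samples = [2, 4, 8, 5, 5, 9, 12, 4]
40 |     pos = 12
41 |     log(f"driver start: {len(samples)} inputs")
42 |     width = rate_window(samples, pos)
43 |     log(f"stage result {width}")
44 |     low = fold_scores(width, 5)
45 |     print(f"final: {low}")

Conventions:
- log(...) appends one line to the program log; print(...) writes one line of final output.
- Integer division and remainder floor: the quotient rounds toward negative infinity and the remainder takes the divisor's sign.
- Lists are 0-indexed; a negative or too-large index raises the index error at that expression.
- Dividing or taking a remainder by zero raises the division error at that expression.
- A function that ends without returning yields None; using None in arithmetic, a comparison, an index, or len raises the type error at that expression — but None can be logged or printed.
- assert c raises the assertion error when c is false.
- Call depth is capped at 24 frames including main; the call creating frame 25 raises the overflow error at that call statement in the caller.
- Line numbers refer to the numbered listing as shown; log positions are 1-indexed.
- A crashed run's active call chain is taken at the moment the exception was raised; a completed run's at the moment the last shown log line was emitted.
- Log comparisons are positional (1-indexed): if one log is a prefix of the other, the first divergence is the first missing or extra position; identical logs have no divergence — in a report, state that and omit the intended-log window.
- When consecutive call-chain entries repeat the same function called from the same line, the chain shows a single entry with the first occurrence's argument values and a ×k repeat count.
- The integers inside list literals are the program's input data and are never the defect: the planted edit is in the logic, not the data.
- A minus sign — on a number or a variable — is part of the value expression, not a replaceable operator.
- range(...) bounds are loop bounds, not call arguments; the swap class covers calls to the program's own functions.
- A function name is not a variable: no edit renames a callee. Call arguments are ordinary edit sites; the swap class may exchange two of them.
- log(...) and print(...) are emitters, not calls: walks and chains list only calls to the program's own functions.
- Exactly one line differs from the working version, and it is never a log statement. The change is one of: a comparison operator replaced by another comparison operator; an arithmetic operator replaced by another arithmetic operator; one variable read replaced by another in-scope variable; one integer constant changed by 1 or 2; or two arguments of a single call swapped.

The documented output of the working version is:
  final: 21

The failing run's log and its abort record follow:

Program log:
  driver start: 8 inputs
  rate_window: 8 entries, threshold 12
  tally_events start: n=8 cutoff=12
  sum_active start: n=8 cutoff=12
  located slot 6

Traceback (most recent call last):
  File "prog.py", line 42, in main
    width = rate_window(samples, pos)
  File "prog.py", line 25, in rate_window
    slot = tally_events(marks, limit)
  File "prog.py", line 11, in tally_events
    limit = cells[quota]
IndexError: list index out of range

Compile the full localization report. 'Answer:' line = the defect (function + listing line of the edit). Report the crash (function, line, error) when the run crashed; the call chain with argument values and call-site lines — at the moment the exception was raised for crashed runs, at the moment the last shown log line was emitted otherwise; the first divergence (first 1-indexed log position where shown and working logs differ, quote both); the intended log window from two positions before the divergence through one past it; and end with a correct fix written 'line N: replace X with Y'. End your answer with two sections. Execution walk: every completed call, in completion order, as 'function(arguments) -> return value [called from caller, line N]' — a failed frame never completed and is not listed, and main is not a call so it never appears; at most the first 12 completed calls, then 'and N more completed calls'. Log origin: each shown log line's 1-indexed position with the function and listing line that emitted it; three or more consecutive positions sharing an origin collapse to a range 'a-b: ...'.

Answer: the defect is in tally_events at line 11.
Key observation: The faulty run's log stops after 5 lines; the working version's next line would be 'enter pick_anchor: left 24 right 4'.
Crash: tally_events, line 11, IndexError.
Call chain: main -> rate_window([2, 4, 8, 5, 5, 9, 12, 4], 12) (called at line 42) -> tally_events([2, 4, 8, 5, 5, 9, 12, 4], 12) (called at line 25).
First divergence: position 6; the shown log stops at 5 lines while the working version next logs 'enter pick_anchor: left 24 right 4'.
Intended log window:
  4: sum_active start: n=8 cutoff=12
  5: located slot 6
  6: enter pick_anchor: left 24 right 4
  7: stage result 21
Execution walk:
  sum_active([2, 4, 8, 5, 5, 9, 12, 4], 12) -> 6  [called from tally_events, line 9]
Log line origins:
  1: logged in main at line 41
  2: logged in rate_window at line 24
  3: logged in tally_events at line 8
  4: logged in sum_active at line 2
  5: logged in tally_events at line 10
A correct fix: line 11: replace `quota` with `mark`.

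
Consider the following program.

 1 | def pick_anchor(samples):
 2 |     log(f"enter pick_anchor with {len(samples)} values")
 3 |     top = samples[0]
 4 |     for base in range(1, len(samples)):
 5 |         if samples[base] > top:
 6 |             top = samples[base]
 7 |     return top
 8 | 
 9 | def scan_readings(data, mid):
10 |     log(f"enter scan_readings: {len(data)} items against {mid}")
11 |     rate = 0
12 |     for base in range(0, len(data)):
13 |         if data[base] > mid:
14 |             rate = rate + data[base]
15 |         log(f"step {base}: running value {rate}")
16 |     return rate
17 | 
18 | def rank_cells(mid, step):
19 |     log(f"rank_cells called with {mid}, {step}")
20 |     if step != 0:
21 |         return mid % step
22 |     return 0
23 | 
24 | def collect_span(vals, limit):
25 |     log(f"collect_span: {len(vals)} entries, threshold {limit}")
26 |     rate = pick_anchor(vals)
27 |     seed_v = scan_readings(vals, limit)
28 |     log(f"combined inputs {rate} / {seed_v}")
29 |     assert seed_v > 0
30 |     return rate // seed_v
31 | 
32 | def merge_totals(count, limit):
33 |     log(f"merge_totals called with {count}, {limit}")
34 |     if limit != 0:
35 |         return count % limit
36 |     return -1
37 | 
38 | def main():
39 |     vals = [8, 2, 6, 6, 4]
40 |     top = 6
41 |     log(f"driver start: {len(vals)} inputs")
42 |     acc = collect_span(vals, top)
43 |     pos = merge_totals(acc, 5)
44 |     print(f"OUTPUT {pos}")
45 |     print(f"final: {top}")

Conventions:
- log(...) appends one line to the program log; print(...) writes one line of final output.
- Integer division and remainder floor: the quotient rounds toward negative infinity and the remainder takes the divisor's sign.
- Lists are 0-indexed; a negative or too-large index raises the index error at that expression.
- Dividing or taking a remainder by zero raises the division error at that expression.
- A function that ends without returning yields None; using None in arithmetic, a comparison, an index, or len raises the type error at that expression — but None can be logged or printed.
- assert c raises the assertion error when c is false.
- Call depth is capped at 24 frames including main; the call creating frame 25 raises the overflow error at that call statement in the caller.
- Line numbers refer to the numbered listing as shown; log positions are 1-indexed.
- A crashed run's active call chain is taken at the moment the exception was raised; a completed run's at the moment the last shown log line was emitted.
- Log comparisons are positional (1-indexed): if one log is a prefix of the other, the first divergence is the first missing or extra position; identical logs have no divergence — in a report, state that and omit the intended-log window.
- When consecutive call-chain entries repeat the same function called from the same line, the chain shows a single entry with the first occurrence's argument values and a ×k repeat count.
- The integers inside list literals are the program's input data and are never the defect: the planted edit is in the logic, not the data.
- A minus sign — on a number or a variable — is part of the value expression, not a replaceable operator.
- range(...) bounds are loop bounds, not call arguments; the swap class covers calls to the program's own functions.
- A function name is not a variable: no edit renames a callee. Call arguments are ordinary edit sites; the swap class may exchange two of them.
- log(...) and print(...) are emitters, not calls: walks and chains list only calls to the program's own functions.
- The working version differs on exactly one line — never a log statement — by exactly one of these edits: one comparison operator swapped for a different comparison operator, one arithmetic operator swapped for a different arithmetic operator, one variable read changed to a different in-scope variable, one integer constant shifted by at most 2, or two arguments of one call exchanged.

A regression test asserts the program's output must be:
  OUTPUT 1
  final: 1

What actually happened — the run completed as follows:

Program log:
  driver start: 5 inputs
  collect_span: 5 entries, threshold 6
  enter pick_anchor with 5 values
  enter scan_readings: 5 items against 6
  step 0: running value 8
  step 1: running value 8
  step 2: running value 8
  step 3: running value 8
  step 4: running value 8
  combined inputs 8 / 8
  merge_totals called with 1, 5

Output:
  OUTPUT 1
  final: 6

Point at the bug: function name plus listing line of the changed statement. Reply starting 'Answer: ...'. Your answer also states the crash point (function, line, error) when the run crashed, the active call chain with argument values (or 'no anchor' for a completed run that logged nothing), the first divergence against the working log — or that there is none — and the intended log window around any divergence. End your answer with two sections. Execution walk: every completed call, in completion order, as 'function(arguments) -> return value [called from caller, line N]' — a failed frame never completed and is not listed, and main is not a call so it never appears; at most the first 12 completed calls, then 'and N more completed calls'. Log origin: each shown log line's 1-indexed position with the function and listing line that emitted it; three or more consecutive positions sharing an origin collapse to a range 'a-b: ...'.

Answer: the defect is in main at line 45.
Key observation: The two runs log identically and part ways only at the printed values.
Call chain: main -> merge_totals(1, 5) (called at line 43).
First divergence: none — the logs agree in full.
Execution walk:
  pick_anchor([8, 2, 6, 6, 4]) -> 8  [called from collect_span, line 26]
  scan_readings([8, 2, 6, 6, 4], 6) -> 8  [called from collect_span, line 27]
  collect_span([8, 2, 6, 6, 4], 6) -> 1  [called from main, line 42]
  merge_totals(1, 5) -> 1  [called from main, line 43]
Origin of each log line:
  1: logged in main at line 41
  2: logged in collect_span at line 25
  3: logged in pick_anchor at line 2
  4: logged in scan_readings at line 10
  5-9: logged in scan_readings at line 15
  10: logged in collect_span at line 28
  11: logged in merge_totals at line 33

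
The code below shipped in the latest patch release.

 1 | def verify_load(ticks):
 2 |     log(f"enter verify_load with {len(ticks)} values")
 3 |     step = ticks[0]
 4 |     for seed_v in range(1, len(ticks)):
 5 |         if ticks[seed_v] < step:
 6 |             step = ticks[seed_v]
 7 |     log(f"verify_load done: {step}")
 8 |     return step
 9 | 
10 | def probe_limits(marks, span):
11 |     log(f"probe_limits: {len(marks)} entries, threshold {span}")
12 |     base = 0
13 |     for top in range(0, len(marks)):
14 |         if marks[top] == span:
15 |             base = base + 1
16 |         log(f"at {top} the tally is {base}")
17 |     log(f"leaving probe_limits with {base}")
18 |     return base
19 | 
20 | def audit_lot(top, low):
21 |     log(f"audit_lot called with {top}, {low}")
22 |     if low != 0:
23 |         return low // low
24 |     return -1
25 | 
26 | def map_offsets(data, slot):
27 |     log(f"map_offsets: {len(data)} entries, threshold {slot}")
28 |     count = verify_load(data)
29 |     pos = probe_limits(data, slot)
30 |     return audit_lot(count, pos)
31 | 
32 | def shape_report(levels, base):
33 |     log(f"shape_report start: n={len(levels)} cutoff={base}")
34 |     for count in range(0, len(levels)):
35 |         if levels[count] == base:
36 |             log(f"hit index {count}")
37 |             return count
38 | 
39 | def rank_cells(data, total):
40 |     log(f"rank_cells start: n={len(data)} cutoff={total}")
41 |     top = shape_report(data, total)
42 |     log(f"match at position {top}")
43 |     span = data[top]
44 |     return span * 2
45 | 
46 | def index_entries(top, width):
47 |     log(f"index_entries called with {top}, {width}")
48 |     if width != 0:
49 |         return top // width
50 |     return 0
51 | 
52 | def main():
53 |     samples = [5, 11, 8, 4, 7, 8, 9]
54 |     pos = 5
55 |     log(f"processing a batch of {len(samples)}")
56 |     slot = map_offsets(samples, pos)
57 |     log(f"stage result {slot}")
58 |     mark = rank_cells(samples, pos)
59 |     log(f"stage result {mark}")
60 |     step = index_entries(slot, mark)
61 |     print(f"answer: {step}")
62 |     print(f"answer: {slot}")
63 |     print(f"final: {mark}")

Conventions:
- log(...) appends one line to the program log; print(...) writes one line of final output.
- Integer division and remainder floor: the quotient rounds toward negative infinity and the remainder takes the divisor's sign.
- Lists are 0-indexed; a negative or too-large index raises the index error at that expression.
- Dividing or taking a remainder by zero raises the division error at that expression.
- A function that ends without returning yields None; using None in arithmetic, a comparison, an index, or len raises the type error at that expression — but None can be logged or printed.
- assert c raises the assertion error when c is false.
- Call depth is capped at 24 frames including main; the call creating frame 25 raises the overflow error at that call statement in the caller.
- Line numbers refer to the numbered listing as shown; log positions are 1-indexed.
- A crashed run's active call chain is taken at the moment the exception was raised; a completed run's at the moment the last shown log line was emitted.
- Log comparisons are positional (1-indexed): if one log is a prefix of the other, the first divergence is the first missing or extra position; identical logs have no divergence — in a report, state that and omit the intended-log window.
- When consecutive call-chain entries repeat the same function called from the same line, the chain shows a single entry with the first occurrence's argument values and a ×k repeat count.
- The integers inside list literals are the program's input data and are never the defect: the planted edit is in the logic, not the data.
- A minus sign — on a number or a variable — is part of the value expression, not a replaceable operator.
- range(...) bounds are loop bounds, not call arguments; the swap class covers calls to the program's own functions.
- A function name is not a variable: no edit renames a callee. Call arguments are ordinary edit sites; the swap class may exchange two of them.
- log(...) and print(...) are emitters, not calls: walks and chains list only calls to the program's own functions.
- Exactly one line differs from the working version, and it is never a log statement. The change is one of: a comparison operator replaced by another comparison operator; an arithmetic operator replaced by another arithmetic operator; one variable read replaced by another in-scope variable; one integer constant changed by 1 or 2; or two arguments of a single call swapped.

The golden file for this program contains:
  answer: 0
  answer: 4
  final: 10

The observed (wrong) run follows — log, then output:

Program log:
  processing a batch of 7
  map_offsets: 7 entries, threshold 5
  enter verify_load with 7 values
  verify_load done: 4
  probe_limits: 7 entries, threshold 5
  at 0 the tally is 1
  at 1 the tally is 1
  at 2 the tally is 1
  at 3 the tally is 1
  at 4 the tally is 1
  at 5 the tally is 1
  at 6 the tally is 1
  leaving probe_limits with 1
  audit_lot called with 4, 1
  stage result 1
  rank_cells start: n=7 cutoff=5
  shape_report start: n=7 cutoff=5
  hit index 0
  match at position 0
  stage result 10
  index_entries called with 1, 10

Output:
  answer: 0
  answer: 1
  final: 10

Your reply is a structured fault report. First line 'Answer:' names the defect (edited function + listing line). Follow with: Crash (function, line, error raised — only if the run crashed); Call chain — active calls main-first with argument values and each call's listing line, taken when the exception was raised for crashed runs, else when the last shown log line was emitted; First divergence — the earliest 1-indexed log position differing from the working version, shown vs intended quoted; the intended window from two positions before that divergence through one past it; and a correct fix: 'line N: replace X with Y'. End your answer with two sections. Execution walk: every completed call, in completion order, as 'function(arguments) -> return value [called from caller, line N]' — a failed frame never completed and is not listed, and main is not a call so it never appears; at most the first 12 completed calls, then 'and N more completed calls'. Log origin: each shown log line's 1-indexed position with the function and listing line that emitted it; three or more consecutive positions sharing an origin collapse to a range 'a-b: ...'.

Answer: the defect is in audit_lot at line 23.
Key fact: At log position 15 the runs split — shown 'stage result 1', but the working version logs 'stage result 4'.
Call chain: main -> index_entries(1, 10) (called at line 60).
First divergence: at position 15 the run shows 'stage result 1' where the working version logs 'stage result 4'.
Intended log window:
  13: leaving probe_limits with 1
  14: audit_lot called with 4, 1
  15: stage result 4
  16: rank_cells start: n=7 cutoff=5
Execution walk:
  verify_load([5, 11, 8, 4, 7, 8, 9]) -> 4  [called from map_offsets, line 28]
  probe_limits([5, 11, 8, 4, 7, 8, 9], 5) -> 1  [called from map_offsets, line 29]
  audit_lot(4, 1) -> 1  [called from map_offsets, line 30]
  map_offsets([5, 11, 8, 4, 7, 8, 9], 5) -> 1  [called from main, line 56]
  shape_report([5, 11, 8, 4, 7, 8, 9], 5) -> 0  [called from rank_cells, line 41]
  rank_cells([5, 11, 8, 4, 7, 8, 9], 5) -> 10  [called from main, line 58]
  index_entries(1, 10) -> 0  [called from main, line 60]
Origin of each log line:
  1: logged in main at line 55
  2: logged in map_offsets at line 27
  3: logged in verify_load at line 2
  4: logged in verify_load at line 7
  5: logged in probe_limits at line 11
  6-12: logged in probe_limits at line 16
  13: logged in probe_limits at line 17
  14: logged in audit_lot at line 21
  15: logged in main at line 57
  16: logged in rank_cells at line 40
  17: logged in shape_report at line 33
  18: logged in shape_report at line 36
  19: logged in rank_cells at line 42
  20: logged in main at line 59
  21: logged in index_entries at line 47
A correct fix: line 23: replace `low // low` with `top // low`.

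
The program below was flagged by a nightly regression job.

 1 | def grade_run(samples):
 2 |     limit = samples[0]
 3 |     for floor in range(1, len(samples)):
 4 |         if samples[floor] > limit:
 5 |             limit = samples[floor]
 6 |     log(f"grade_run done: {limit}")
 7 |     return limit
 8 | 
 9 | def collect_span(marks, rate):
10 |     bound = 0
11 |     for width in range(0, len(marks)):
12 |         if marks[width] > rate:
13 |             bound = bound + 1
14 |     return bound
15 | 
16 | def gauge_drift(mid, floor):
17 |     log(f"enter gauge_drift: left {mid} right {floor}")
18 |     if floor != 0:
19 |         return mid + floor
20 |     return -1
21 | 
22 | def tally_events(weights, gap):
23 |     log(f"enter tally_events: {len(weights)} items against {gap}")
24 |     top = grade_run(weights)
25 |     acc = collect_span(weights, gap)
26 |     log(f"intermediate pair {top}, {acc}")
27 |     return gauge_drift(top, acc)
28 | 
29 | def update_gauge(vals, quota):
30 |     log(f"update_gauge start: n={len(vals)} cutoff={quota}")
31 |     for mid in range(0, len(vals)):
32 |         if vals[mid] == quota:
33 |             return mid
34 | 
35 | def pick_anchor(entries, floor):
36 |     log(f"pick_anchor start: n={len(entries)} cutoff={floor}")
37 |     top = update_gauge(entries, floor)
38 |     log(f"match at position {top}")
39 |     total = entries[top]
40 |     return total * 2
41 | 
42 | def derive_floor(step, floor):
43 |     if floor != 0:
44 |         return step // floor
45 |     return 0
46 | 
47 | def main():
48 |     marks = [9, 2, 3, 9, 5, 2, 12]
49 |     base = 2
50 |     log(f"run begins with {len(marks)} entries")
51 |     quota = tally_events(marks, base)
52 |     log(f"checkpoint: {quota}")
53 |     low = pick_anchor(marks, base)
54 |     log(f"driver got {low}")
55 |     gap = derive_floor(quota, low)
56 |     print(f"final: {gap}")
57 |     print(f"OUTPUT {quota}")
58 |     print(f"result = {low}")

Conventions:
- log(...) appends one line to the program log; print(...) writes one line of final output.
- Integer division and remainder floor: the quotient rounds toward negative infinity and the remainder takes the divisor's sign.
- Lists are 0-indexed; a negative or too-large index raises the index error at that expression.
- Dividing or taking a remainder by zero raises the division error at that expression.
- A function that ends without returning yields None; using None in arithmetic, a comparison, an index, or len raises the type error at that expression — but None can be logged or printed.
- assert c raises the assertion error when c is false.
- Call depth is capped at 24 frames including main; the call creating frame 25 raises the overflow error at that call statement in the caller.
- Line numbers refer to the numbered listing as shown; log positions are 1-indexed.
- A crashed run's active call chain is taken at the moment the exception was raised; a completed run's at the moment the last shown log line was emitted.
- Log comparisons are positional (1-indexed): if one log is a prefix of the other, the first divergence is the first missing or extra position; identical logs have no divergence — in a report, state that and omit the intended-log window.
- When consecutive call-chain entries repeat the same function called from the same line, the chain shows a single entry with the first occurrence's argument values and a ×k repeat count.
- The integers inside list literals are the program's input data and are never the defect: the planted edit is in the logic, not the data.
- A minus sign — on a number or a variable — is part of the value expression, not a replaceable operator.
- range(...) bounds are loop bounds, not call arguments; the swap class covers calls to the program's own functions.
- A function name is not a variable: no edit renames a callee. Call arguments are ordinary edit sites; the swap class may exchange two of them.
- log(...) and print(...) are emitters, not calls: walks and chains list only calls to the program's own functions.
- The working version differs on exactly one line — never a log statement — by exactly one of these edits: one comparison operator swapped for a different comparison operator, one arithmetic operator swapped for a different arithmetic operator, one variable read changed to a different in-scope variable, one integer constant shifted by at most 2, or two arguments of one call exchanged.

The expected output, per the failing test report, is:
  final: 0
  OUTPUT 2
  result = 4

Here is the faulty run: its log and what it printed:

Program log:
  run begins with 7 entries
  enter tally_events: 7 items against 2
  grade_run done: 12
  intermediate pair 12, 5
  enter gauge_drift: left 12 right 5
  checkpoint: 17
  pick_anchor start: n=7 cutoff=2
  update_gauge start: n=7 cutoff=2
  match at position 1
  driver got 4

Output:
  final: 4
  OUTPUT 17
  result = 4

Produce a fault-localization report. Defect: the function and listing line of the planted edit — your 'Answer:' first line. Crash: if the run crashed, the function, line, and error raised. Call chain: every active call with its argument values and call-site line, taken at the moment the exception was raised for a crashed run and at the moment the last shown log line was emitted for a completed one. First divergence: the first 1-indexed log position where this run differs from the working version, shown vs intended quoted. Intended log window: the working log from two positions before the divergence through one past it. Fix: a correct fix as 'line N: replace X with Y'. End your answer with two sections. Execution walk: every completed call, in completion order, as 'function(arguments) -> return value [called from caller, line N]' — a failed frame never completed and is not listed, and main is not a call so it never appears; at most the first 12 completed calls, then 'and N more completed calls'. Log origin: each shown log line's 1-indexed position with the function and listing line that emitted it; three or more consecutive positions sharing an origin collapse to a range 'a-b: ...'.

Answer: the defect is in gauge_drift at line 19.
Core observation: Position 6 is the first bad log line: 'checkpoint: 17' should read 'checkpoint: 2'.
Call chain: main.
First divergence: at position 6 the run shows 'checkpoint: 17' where the working version logs 'checkpoint: 2'.
Intended log window:
  4: intermediate pair 12, 5
  5: enter gauge_drift: left 12 right 5
  6: checkpoint: 2
  7: pick_anchor start: n=7 cutoff=2
Execution walk:
  grade_run([9, 2, 3, 9, 5, 2, 12]) -> 12  [called from tally_events, line 24]
  collect_span([9, 2, 3, 9, 5, 2, 12], 2) -> 5  [called from tally_events, line 25]
  gauge_drift(12, 5) -> 17  [called from tally_events, line 27]
  tally_events([9, 2, 3, 9, 5, 2, 12], 2) -> 17  [called from main, line 51]
  update_gauge([9, 2, 3, 9, 5, 2, 12], 2) -> 1  [called from pick_anchor, line 37]
  pick_anchor([9, 2, 3, 9, 5, 2, 12], 2) -> 4  [called from main, line 53]
  derive_floor(17, 4) -> 4  [called from main, line 55]
Log line origins:
  1: from main, line 50
  2: from tally_events, line 23
  3: from grade_run, line 6
  4: from tally_events, line 26
  5: from gauge_drift, line 17
  6: from main, line 52
  7: from pick_anchor, line 36
  8: from update_gauge, line 30
  9: from pick_anchor, line 38
  10: from main, line 54
A correct fix: line 19: replace `+` with `//`.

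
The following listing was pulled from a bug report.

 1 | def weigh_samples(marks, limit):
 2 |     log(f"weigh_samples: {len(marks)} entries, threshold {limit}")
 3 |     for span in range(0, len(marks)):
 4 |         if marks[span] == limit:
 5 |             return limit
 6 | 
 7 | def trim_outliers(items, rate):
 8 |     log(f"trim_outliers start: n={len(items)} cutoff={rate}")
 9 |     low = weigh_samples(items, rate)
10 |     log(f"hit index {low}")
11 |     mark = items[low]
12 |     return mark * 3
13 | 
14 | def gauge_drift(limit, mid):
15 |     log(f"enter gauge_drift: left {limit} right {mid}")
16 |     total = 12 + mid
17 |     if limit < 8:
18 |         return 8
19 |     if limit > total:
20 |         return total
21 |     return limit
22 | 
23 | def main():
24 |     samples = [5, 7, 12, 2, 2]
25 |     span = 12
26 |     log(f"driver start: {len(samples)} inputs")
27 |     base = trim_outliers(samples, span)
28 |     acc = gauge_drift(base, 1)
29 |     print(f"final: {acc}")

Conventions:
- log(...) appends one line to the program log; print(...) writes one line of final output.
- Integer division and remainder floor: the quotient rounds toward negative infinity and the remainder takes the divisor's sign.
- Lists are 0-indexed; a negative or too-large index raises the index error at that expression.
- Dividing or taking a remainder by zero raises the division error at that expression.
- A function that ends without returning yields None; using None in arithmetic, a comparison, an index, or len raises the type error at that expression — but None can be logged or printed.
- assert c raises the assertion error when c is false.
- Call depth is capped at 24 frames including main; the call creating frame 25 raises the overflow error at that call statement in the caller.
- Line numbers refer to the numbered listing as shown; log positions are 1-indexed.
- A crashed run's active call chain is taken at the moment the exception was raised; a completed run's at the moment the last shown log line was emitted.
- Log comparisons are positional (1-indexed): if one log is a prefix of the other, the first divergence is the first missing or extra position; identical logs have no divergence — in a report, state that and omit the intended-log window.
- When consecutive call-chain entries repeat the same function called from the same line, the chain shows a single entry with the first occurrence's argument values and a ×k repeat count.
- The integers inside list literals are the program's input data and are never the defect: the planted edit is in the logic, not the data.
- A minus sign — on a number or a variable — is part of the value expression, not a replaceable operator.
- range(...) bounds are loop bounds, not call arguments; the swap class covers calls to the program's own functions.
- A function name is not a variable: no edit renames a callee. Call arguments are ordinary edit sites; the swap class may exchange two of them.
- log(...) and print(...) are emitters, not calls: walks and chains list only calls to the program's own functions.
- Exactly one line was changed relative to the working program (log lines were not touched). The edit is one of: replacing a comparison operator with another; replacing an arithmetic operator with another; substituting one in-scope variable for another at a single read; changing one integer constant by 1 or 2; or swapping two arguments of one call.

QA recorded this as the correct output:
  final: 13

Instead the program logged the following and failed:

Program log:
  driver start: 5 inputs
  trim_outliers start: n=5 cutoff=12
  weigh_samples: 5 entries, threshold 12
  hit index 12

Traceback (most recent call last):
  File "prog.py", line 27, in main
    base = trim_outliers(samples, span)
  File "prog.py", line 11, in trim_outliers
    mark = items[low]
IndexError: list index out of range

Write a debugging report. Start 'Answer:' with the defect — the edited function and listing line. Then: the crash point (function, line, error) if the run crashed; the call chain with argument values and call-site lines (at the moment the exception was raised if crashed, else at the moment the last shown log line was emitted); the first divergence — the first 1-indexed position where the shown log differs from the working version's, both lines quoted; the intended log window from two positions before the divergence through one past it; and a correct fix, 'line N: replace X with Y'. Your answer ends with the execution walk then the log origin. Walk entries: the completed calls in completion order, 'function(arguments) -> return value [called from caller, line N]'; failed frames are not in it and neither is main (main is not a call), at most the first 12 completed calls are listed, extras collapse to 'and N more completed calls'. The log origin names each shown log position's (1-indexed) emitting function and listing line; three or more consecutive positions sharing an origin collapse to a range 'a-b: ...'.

Answer: the defect is in weigh_samples at line 5.
The tell: Log line 4 is where behavior first shows: 'hit index 12' appears instead of 'hit index 2'.
Crash: trim_outliers, line 11, IndexError.
Call chain: main -> trim_outliers([5, 7, 12, 2, 2], 12) (called at line 27).
First divergence: position 4; shown 'hit index 12' vs intended 'hit index 2'.
Intended log window:
  2: trim_outliers start: n=5 cutoff=12
  3: weigh_samples: 5 entries, threshold 12
  4: hit index 2
  5: enter gauge_drift: left 36 right 1
Execution walk:
  weigh_samples([5, 7, 12, 2, 2], 12) -> 12  [called from trim_outliers, line 9]
Log origins:
  1: logged in main at line 26
  2: logged in trim_outliers at line 8
  3: logged in weigh_samples at line 2
  4: logged in trim_outliers at line 10
A correct fix: line 5: replace `limit` with `span`.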